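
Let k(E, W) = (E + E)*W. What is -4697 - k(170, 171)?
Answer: -62837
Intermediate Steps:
k(E, W) = 2*E*W (k(E, W) = (2*E)*W = 2*E*W)
-4697 - k(170, 171) = -4697 - 2*170*171 = -4697 - 1*58140 = -4697 - 58140 = -62837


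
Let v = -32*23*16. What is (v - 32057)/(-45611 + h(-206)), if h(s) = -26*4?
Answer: 43833/45715 ≈ 0.95883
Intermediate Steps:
v = -11776 (v = -736*16 = -11776)
h(s) = -104
(v - 32057)/(-45611 + h(-206)) = (-11776 - 32057)/(-45611 - 104) = -43833/(-45715) = -43833*(-1/45715) = 43833/45715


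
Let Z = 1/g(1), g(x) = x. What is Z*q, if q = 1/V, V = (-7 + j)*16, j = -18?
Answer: -1/400 ≈ -0.0025000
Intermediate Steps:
V = -400 (V = (-7 - 18)*16 = -25*16 = -400)
Z = 1 (Z = 1/1 = 1)
q = -1/400 (q = 1/(-400) = -1/400 ≈ -0.0025000)
Z*q = 1*(-1/400) = -1/400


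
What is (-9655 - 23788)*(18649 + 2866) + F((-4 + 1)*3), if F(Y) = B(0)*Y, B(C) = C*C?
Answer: -719526145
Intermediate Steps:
B(C) = C²
F(Y) = 0 (F(Y) = 0²*Y = 0*Y = 0)
(-9655 - 23788)*(18649 + 2866) + F((-4 + 1)*3) = (-9655 - 23788)*(18649 + 2866) + 0 = -33443*21515 + 0 = -719526145 + 0 = -719526145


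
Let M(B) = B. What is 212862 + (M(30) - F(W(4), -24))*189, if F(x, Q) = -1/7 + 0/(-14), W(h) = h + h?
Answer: 218559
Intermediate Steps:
W(h) = 2*h
F(x, Q) = -⅐ (F(x, Q) = -1*⅐ + 0*(-1/14) = -⅐ + 0 = -⅐)
212862 + (M(30) - F(W(4), -24))*189 = 212862 + (30 - 1*(-⅐))*189 = 212862 + (30 + ⅐)*189 = 212862 + (211/7)*189 = 212862 + 5697 = 218559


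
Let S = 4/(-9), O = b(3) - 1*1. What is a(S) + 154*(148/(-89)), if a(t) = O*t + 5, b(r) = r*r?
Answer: -203971/801 ≈ -254.65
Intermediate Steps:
b(r) = r²
O = 8 (O = 3² - 1*1 = 9 - 1 = 8)
S = -4/9 (S = 4*(-⅑) = -4/9 ≈ -0.44444)
a(t) = 5 + 8*t (a(t) = 8*t + 5 = 5 + 8*t)
a(S) + 154*(148/(-89)) = (5 + 8*(-4/9)) + 154*(148/(-89)) = (5 - 32/9) + 154*(148*(-1/89)) = 13/9 + 154*(-148/89) = 13/9 - 22792/89 = -203971/801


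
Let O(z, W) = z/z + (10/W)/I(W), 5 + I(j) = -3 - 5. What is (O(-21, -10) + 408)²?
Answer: 28281124/169 ≈ 1.6734e+5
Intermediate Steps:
I(j) = -13 (I(j) = -5 + (-3 - 5) = -5 - 8 = -13)
O(z, W) = 1 - 10/(13*W) (O(z, W) = z/z + (10/W)/(-13) = 1 + (10/W)*(-1/13) = 1 - 10/(13*W))
(O(-21, -10) + 408)² = ((-10/13 - 10)/(-10) + 408)² = (-⅒*(-140/13) + 408)² = (14/13 + 408)² = (5318/13)² = 28281124/169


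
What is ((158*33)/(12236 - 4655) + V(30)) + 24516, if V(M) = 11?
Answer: 61981467/2527 ≈ 24528.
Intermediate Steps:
((158*33)/(12236 - 4655) + V(30)) + 24516 = ((158*33)/(12236 - 4655) + 11) + 24516 = (5214/7581 + 11) + 24516 = (5214*(1/7581) + 11) + 24516 = (1738/2527 + 11) + 24516 = 29535/2527 + 24516 = 61981467/2527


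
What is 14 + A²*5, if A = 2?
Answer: 34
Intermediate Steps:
14 + A²*5 = 14 + 2²*5 = 14 + 4*5 = 14 + 20 = 34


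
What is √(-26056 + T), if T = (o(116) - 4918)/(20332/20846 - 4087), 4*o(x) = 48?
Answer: I*√47257982172802170470/42588635 ≈ 161.42*I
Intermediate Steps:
o(x) = 12 (o(x) = (¼)*48 = 12)
T = 51135238/42588635 (T = (12 - 4918)/(20332/20846 - 4087) = -4906/(20332*(1/20846) - 4087) = -4906/(10166/10423 - 4087) = -4906/(-42588635/10423) = -4906*(-10423/42588635) = 51135238/42588635 ≈ 1.2007)
√(-26056 + T) = √(-26056 + 51135238/42588635) = √(-1109638338322/42588635) = I*√47257982172802170470/42588635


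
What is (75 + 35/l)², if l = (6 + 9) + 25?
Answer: 368449/64 ≈ 5757.0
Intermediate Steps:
l = 40 (l = 15 + 25 = 40)
(75 + 35/l)² = (75 + 35/40)² = (75 + 35*(1/40))² = (75 + 7/8)² = (607/8)² = 368449/64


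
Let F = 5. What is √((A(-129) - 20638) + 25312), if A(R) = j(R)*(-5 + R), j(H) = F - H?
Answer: I*√13282 ≈ 115.25*I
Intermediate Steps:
j(H) = 5 - H
A(R) = (-5 + R)*(5 - R) (A(R) = (5 - R)*(-5 + R) = (-5 + R)*(5 - R))
√((A(-129) - 20638) + 25312) = √((-(-5 - 129)² - 20638) + 25312) = √((-1*(-134)² - 20638) + 25312) = √((-1*17956 - 20638) + 25312) = √((-17956 - 20638) + 25312) = √(-38594 + 25312) = √(-13282) = I*√13282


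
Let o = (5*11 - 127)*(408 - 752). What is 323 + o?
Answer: 25091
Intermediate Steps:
o = 24768 (o = (55 - 127)*(-344) = -72*(-344) = 24768)
323 + o = 323 + 24768 = 25091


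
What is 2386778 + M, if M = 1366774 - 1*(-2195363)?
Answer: 5948915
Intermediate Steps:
M = 3562137 (M = 1366774 + 2195363 = 3562137)
2386778 + M = 2386778 + 3562137 = 5948915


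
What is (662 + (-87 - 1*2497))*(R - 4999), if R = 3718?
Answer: 2462082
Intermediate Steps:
(662 + (-87 - 1*2497))*(R - 4999) = (662 + (-87 - 1*2497))*(3718 - 4999) = (662 + (-87 - 2497))*(-1281) = (662 - 2584)*(-1281) = -1922*(-1281) = 2462082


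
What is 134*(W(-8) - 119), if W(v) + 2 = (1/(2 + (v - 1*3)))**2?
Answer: -1313200/81 ≈ -16212.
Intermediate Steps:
W(v) = -2 + (-1 + v)**(-2) (W(v) = -2 + (1/(2 + (v - 1*3)))**2 = -2 + (1/(2 + (v - 3)))**2 = -2 + (1/(2 + (-3 + v)))**2 = -2 + (1/(-1 + v))**2 = -2 + (-1 + v)**(-2))
134*(W(-8) - 119) = 134*((-2 + (-1 - 8)**(-2)) - 119) = 134*((-2 + (-9)**(-2)) - 119) = 134*((-2 + 1/81) - 119) = 134*(-161/81 - 119) = 134*(-9800/81) = -1313200/81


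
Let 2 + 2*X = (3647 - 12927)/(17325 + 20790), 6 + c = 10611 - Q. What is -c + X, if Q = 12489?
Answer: 14353181/7623 ≈ 1882.9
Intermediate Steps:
c = -1884 (c = -6 + (10611 - 1*12489) = -6 + (10611 - 12489) = -6 - 1878 = -1884)
X = -8551/7623 (X = -1 + ((3647 - 12927)/(17325 + 20790))/2 = -1 + (-9280/38115)/2 = -1 + (-9280*1/38115)/2 = -1 + (1/2)*(-1856/7623) = -1 - 928/7623 = -8551/7623 ≈ -1.1217)
-c + X = -1*(-1884) - 8551/7623 = 1884 - 8551/7623 = 14353181/7623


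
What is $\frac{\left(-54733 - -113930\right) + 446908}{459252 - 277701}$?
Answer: $\frac{506105}{181551} \approx 2.7877$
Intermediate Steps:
$\frac{\left(-54733 - -113930\right) + 446908}{459252 - 277701} = \frac{\left(-54733 + 113930\right) + 446908}{459252 - 277701} = \frac{59197 + 446908}{181551} = 506105 \cdot \frac{1}{181551} = \frac{506105}{181551}$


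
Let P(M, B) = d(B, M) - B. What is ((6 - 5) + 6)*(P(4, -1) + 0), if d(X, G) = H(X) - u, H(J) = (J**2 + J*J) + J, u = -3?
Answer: 35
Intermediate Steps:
H(J) = J + 2*J**2 (H(J) = (J**2 + J**2) + J = 2*J**2 + J = J + 2*J**2)
d(X, G) = 3 + X*(1 + 2*X) (d(X, G) = X*(1 + 2*X) - 1*(-3) = X*(1 + 2*X) + 3 = 3 + X*(1 + 2*X))
P(M, B) = 3 - B + B*(1 + 2*B) (P(M, B) = (3 + B*(1 + 2*B)) - B = 3 - B + B*(1 + 2*B))
((6 - 5) + 6)*(P(4, -1) + 0) = ((6 - 5) + 6)*((3 + 2*(-1)**2) + 0) = (1 + 6)*((3 + 2*1) + 0) = 7*((3 + 2) + 0) = 7*(5 + 0) = 7*5 = 35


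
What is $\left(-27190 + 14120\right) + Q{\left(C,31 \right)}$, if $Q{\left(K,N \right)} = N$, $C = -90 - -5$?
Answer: $-13039$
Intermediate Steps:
$C = -85$ ($C = -90 + 5 = -85$)
$\left(-27190 + 14120\right) + Q{\left(C,31 \right)} = \left(-27190 + 14120\right) + 31 = -13070 + 31 = -13039$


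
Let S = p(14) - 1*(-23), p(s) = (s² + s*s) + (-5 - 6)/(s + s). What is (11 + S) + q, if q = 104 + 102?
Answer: 17685/28 ≈ 631.61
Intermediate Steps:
p(s) = 2*s² - 11/(2*s) (p(s) = (s² + s²) - 11*1/(2*s) = 2*s² - 11/(2*s))
q = 206
S = 11609/28 (S = (½)*(-11 + 4*14³)/14 - 1*(-23) = (½)*(1/14)*(-11 + 4*2744) + 23 = (½)*(1/14)*(-11 + 10976) + 23 = (½)*(1/14)*10965 + 23 = 10965/28 + 23 = 11609/28 ≈ 414.61)
(11 + S) + q = (11 + 11609/28) + 206 = 11917/28 + 206 = 17685/28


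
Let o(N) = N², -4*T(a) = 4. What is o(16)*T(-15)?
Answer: -256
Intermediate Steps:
T(a) = -1 (T(a) = -¼*4 = -1)
o(16)*T(-15) = 16²*(-1) = 256*(-1) = -256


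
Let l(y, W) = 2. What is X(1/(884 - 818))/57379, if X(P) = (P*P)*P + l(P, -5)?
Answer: 574993/16496232984 ≈ 3.4856e-5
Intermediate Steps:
X(P) = 2 + P³ (X(P) = (P*P)*P + 2 = P²*P + 2 = P³ + 2 = 2 + P³)
X(1/(884 - 818))/57379 = (2 + (1/(884 - 818))³)/57379 = (2 + (1/66)³)*(1/57379) = (2 + 1/287496)*(1/57379) = (574993/287496)*(1/57379) = 574993/16496232984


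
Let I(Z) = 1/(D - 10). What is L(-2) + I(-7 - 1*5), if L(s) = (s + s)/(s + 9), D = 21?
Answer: -37/77 ≈ -0.48052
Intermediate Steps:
I(Z) = 1/11 (I(Z) = 1/(21 - 10) = 1/11)
L(s) = 2*s/(9 + s) (L(s) = (2*s)/(9 + s) = 2*s/(9 + s))
L(-2) + I(-7 - 1*5) = 2*(-2)/(9 - 2) + 1/11 = 2*(-2)/7 + 1/11 = 2*(-2)*(⅐) + 1/11 = -4/7 + 1/11 = -37/77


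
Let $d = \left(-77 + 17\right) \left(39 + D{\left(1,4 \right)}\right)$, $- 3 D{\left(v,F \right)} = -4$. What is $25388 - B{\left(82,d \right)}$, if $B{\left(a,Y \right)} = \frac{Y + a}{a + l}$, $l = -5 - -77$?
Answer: $\frac{279435}{11} \approx 25403.0$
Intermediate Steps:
$D{\left(v,F \right)} = \frac{4}{3}$ ($D{\left(v,F \right)} = \left(- \frac{1}{3}\right) \left(-4\right) = \frac{4}{3}$)
$d = -2420$ ($d = \left(-77 + 17\right) \left(39 + \frac{4}{3}\right) = \left(-60\right) \frac{121}{3} = -2420$)
$l = 72$ ($l = -5 + 77 = 72$)
$B{\left(a,Y \right)} = \frac{Y + a}{72 + a}$ ($B{\left(a,Y \right)} = \frac{Y + a}{a + 72} = \frac{Y + a}{72 + a}$)
$25388 - B{\left(82,d \right)} = 25388 - \frac{-2420 + 82}{72 + 82} = 25388 - \frac{1}{154} \left(-2338\right) = 25388 - - \frac{167}{11} = 25388 + \frac{167}{11} = \frac{279435}{11}$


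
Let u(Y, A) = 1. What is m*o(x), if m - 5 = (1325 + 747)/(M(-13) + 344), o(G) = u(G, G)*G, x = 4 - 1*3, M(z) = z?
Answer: 3727/331 ≈ 11.260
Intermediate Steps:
x = 1 (x = 4 - 3 = 1)
o(G) = G (o(G) = 1*G = G)
m = 3727/331 (m = 5 + (1325 + 747)/(-13 + 344) = 5 + 2072/331 = 3727/331 ≈ 11.260)
m*o(x) = (3727/331)*1 = 3727/331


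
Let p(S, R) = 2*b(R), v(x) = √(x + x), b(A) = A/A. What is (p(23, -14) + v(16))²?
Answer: 36 + 16*√2 ≈ 58.627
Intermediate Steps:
b(A) = 1
v(x) = √2*√x (v(x) = √(2*x) = √2*√x)
p(S, R) = 2 (p(S, R) = 2*1 = 2)
(p(23, -14) + v(16))² = (2 + √2*√16)² = (2 + √2*4)² = (2 + 4*√2)²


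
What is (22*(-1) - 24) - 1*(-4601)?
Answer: 4555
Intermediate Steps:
(22*(-1) - 24) - 1*(-4601) = (-22 - 24) + 4601 = -46 + 4601 = 4555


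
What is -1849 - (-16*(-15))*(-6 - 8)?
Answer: 1511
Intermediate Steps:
-1849 - (-16*(-15))*(-6 - 8) = -1849 - 240*(-14) = -1849 - 1*(-3360) = -1849 + 3360 = 1511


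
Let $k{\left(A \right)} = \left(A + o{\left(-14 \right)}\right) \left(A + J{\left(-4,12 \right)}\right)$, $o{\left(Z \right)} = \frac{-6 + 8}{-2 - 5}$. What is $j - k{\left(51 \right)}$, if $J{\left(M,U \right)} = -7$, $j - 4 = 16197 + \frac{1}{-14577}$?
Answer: $\frac{1425441092}{102039} \approx 13970.0$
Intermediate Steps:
$j = \frac{236161976}{14577}$ ($j = 4 + \left(16197 + \frac{1}{-14577}\right) = 4 + \left(16197 - \frac{1}{14577}\right) = 4 + \frac{236103668}{14577} = \frac{236161976}{14577} \approx 16201.0$)
$o{\left(Z \right)} = - \frac{2}{7}$ ($o{\left(Z \right)} = \frac{2}{-7} = 2 \left(- \frac{1}{7}\right) = - \frac{2}{7}$)
$k{\left(A \right)} = \left(-7 + A\right) \left(- \frac{2}{7} + A\right)$ ($k{\left(A \right)} = \left(A - \frac{2}{7}\right) \left(A - 7\right) = \left(- \frac{2}{7} + A\right) \left(-7 + A\right) = \left(-7 + A\right) \left(- \frac{2}{7} + A\right)$)
$j - k{\left(51 \right)} = \frac{236161976}{14577} - \left(2 + 51^{2} - \frac{2601}{7}\right) = \frac{236161976}{14577} - \left(2 + 2601 - \frac{2601}{7}\right) = \frac{236161976}{14577} - \frac{15620}{7} = \frac{1425441092}{102039}$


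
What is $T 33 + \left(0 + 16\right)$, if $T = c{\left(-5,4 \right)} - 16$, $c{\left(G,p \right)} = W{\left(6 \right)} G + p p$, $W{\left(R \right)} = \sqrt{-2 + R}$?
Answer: $-314$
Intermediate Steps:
$c{\left(G,p \right)} = p^{2} + 2 G$ ($c{\left(G,p \right)} = \sqrt{-2 + 6} G + p p = \sqrt{4} G + p^{2} = 2 G + p^{2} = p^{2} + 2 G$)
$T = -10$ ($T = \left(4^{2} + 2 \left(-5\right)\right) - 16 = \left(16 - 10\right) - 16 = 6 - 16 = -10$)
$T 33 + \left(0 + 16\right) = \left(-10\right) 33 + \left(0 + 16\right) = -330 + 16 = -314$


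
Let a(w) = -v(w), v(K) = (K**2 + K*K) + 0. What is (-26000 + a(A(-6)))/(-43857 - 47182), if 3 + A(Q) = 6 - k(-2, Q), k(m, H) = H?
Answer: 26162/91039 ≈ 0.28737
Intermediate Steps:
v(K) = 2*K**2 (v(K) = (K**2 + K**2) + 0 = 2*K**2 + 0 = 2*K**2)
A(Q) = 3 - Q (A(Q) = -3 + (6 - Q) = 3 - Q)
a(w) = -2*w**2
(-26000 + a(A(-6)))/(-43857 - 47182) = (-26000 - 2*(3 - 1*(-6))**2)/(-43857 - 47182) = (-26000 - 2*(3 + 6)**2)/(-91039) = (-26000 - 2*9**2)*(-1/91039) = (-26000 - 2*81)*(-1/91039) = (-26000 - 162)*(-1/91039) = -26162*(-1/91039) = 26162/91039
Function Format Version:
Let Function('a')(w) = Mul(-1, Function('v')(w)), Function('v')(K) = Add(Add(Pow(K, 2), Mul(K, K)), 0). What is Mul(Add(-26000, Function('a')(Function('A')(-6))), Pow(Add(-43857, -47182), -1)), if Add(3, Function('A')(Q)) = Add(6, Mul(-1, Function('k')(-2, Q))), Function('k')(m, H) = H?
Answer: Rational(26162, 91039) ≈ 0.28737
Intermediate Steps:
Function('v')(K) = Mul(2, Pow(K, 2)) (Function('v')(K) = Add(Add(Pow(K, 2), Pow(K, 2)), 0) = Add(Mul(2, Pow(K, 2)), 0) = Mul(2, Pow(K, 2)))
Function('A')(Q) = Add(3, Mul(-1, Q)) (Function('A')(Q) = Add(-3, Add(6, Mul(-1, Q))) = Add(3, Mul(-1, Q)))
Function('a')(w) = Mul(-2, Pow(w, 2)) (Function('a')(w) = Mul(-1, Mul(2, Pow(w, 2))) = Mul(-2, Pow(w, 2)))
Mul(Add(-26000, Function('a')(Function('A')(-6))), Pow(Add(-43857, -47182), -1)) = Mul(Add(-26000, Mul(-2, Pow(Add(3, Mul(-1, -6)), 2))), Pow(Add(-43857, -47182), -1)) = Mul(Add(-26000, Mul(-2, Pow(Add(3, 6), 2))), Pow(-91039, -1)) = Mul(Add(-26000, Mul(-2, Pow(9, 2))), Rational(-1, 91039)) = Mul(Add(-26000, Mul(-2, 81)), Rational(-1, 91039)) = Mul(Add(-26000, -162), Rational(-1, 91039)) = Mul(-26162, Rational(-1, 91039)) = Rational(26162, 91039)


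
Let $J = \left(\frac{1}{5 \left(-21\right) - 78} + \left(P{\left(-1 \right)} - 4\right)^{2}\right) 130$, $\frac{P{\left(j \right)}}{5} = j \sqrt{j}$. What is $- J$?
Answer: $\frac{214240}{183} - 5200 i \approx 1170.7 - 5200.0 i$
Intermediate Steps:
$P{\left(j \right)} = 5 j^{\frac{3}{2}}$ ($P{\left(j \right)} = 5 j \sqrt{j} = 5 j^{\frac{3}{2}}$)
$J = - \frac{130}{183} + 130 \left(-4 - 5 i\right)^{2}$ ($J = \left(\frac{1}{5 \left(-21\right) - 78} + \left(5 \left(-1\right)^{\frac{3}{2}} - 4\right)^{2}\right) 130 = \left(\frac{1}{-105 - 78} + \left(5 \left(- i\right) - 4\right)^{2}\right) 130 = \left(\frac{1}{-183} + \left(- 5 i - 4\right)^{2}\right) 130 = \left(- \frac{1}{183} + \left(-4 - 5 i\right)^{2}\right) 130 = - \frac{130}{183} + 130 \left(-4 - 5 i\right)^{2} \approx -1170.7 + 5200.0 i$)
$- J = - (- \frac{214240}{183} + 5200 i) = \frac{214240}{183} - 5200 i$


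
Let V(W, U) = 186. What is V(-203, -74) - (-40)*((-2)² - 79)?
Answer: -2814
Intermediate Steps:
V(-203, -74) - (-40)*((-2)² - 79) = 186 - (-40)*((-2)² - 79) = 186 - (-40)*(4 - 79) = 186 - (-40)*(-75) = 186 - 1*3000 = 186 - 3000 = -2814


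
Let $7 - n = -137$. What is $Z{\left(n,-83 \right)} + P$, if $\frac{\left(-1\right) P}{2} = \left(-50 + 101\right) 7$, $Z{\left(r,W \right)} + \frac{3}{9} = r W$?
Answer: $- \frac{37999}{3} \approx -12666.0$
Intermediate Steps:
$n = 144$ ($n = 7 - -137 = 7 + 137 = 144$)
$Z{\left(r,W \right)} = - \frac{1}{3} + W r$ ($Z{\left(r,W \right)} = - \frac{1}{3} + r W = - \frac{1}{3} + W r$)
$P = -714$ ($P = - 2 \left(-50 + 101\right) 7 = - 2 \cdot 51 \cdot 7 = \left(-2\right) 357 = -714$)
$Z{\left(n,-83 \right)} + P = \left(- \frac{1}{3} - 11952\right) - 714 = - \frac{35857}{3} - 714 = - \frac{37999}{3}$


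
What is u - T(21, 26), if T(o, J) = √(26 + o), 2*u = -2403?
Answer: -2403/2 - √47 ≈ -1208.4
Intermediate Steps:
u = -2403/2 (u = (½)*(-2403) = -2403/2 ≈ -1201.5)
u - T(21, 26) = -2403/2 - √(26 + 21) = -2403/2 - √47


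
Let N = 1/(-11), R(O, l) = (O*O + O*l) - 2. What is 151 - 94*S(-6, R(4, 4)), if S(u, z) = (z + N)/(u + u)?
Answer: 25429/66 ≈ 385.29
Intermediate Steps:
R(O, l) = -2 + O**2 + O*l (R(O, l) = (O**2 + O*l) - 2 = -2 + O**2 + O*l)
N = -1/11 ≈ -0.090909
S(u, z) = (-1/11 + z)/(2*u) (S(u, z) = (z - 1/11)/(u + u) = (-1/11 + z)/((2*u)) = (-1/11 + z)*(1/(2*u)) = (-1/11 + z)/(2*u))
151 - 94*S(-6, R(4, 4)) = 151 - 47*(-1 + 11*(-2 + 4**2 + 4*4))/(11*(-6)) = 151 - 47*(-1)*(-1 + 11*(-2 + 16 + 16))/(11*6) = 151 - 47*(-1)*(-1 + 11*30)/(11*6) = 151 - 47*(-1)*(-1 + 330)/(11*6) = 151 - 47*(-1)*329/(11*6) = 151 - 94*(-329/132) = 151 + 15463/66 = 25429/66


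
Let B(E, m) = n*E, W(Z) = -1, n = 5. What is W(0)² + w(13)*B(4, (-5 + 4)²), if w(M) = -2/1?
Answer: -39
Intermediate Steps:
w(M) = -2 (w(M) = -2*1 = -2)
B(E, m) = 5*E
W(0)² + w(13)*B(4, (-5 + 4)²) = (-1)² - 10*4 = 1 - 2*20 = 1 - 40 = -39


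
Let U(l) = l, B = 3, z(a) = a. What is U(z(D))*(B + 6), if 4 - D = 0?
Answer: 36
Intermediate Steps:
D = 4 (D = 4 - 1*0 = 4 + 0 = 4)
U(z(D))*(B + 6) = 4*(3 + 6) = 4*9 = 36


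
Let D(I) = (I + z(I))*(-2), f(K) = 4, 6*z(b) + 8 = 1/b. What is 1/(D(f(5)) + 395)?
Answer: 12/4675 ≈ 0.0025668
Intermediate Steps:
z(b) = -4/3 + 1/(6*b)
D(I) = -2*I - (1 - 8*I)/(3*I) (D(I) = (I + (1 - 8*I)/(6*I))*(-2) = -2*I - (1 - 8*I)/(3*I))
1/(D(f(5)) + 395) = 1/((8/3 - 2*4 - 1/3/4) + 395) = 1/((8/3 - 8 - 1/3*1/4) + 395) = 1/((8/3 - 8 - 1/12) + 395) = 1/(-65/12 + 395) = 1/(4675/12) = 12/4675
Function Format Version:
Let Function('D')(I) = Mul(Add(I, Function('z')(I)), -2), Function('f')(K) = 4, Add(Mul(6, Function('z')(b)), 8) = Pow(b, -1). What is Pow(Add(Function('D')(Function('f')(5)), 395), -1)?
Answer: Rational(12, 4675) ≈ 0.0025668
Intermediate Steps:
Function('z')(b) = Add(Rational(-4, 3), Mul(Rational(1, 6), Pow(b, -1)))
Function('D')(I) = Add(Mul(-2, I), Mul(Rational(-1, 3), Pow(I, -1), Add(1, Mul(-8, I)))) (Function('D')(I) = Mul(Add(I, Mul(Rational(1, 6), Pow(I, -1), Add(1, Mul(-8, I)))), -2) = Add(Mul(-2, I), Mul(Rational(-1, 3), Pow(I, -1), Add(1, Mul(-8, I)))))
Pow(Add(Function('D')(Function('f')(5)), 395), -1) = Pow(Add(Add(Rational(8, 3), Mul(-2, 4), Mul(Rational(-1, 3), Pow(4, -1))), 395), -1) = Pow(Add(Add(Rational(8, 3), -8, Mul(Rational(-1, 3), Rational(1, 4))), 395), -1) = Pow(Add(Add(Rational(8, 3), -8, Rational(-1, 12)), 395), -1) = Pow(Add(Rational(-65, 12), 395), -1) = Pow(Rational(4675, 12), -1) = Rational(12, 4675)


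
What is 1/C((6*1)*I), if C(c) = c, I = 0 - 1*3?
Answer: -1/18 ≈ -0.055556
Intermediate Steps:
I = -3 (I = 0 - 3 = -3)
1/C((6*1)*I) = 1/((6*1)*(-3)) = 1/(6*(-3)) = 1/(-18) = -1/18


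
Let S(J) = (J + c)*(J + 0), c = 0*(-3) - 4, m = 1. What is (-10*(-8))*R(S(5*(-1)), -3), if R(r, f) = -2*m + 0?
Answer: -160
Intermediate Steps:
c = -4 (c = 0 - 4 = -4)
S(J) = J*(-4 + J) (S(J) = (J - 4)*(J + 0) = (-4 + J)*J = J*(-4 + J))
R(r, f) = -2 (R(r, f) = -2*1 + 0 = -2 + 0 = -2)
(-10*(-8))*R(S(5*(-1)), -3) = -10*(-8)*(-2) = 80*(-2) = -160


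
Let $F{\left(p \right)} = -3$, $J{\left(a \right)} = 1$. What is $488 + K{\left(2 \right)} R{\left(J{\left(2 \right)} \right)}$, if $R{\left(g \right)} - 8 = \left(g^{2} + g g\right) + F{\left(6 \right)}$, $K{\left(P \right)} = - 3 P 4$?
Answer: $320$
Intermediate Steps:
$K{\left(P \right)} = - 12 P$
$R{\left(g \right)} = 5 + 2 g^{2}$ ($R{\left(g \right)} = 8 - \left(3 - g^{2} - g g\right) = 8 + \left(\left(g^{2} + g^{2}\right) - 3\right) = 8 + \left(2 g^{2} - 3\right) = 8 + \left(-3 + 2 g^{2}\right) = 5 + 2 g^{2}$)
$488 + K{\left(2 \right)} R{\left(J{\left(2 \right)} \right)} = 488 + \left(-12\right) 2 \left(5 + 2 \cdot 1^{2}\right) = 488 - 24 \left(5 + 2 \cdot 1\right) = 488 - 24 \left(5 + 2\right) = 488 - 168 = 320$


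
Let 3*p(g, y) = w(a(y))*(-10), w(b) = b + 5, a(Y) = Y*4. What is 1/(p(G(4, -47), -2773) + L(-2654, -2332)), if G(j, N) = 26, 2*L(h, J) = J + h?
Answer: 3/103391 ≈ 2.9016e-5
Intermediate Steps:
a(Y) = 4*Y
L(h, J) = J/2 + h/2 (L(h, J) = (J + h)/2 = J/2 + h/2)
w(b) = 5 + b
p(g, y) = -50/3 - 40*y/3 (p(g, y) = ((5 + 4*y)*(-10))/3 = (-50 - 40*y)/3 = -50/3 - 40*y/3)
1/(p(G(4, -47), -2773) + L(-2654, -2332)) = 1/((-50/3 - 40/3*(-2773)) + ((1/2)*(-2332) + (1/2)*(-2654))) = 1/((-50/3 + 110920/3) + (-1166 - 1327)) = 1/(110870/3 - 2493) = 1/(103391/3) = 3/103391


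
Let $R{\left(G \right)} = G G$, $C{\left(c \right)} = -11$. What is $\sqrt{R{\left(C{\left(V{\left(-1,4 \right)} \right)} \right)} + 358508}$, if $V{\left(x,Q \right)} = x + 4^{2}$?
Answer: $\sqrt{358629} \approx 598.86$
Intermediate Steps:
$V{\left(x,Q \right)} = 16 + x$ ($V{\left(x,Q \right)} = x + 16 = 16 + x$)
$R{\left(G \right)} = G^{2}$
$\sqrt{R{\left(C{\left(V{\left(-1,4 \right)} \right)} \right)} + 358508} = \sqrt{\left(-11\right)^{2} + 358508} = \sqrt{121 + 358508} = \sqrt{358629}$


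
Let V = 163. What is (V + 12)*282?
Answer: 49350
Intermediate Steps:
(V + 12)*282 = (163 + 12)*282 = 175*282 = 49350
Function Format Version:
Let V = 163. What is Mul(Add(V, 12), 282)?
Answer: 49350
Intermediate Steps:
Mul(Add(V, 12), 282) = Mul(Add(163, 12), 282) = Mul(175, 282) = 49350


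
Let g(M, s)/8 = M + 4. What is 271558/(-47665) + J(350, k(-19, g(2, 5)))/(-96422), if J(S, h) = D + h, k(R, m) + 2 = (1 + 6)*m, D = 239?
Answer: -26211477521/4595954630 ≈ -5.7032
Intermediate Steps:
g(M, s) = 32 + 8*M (g(M, s) = 8*(M + 4) = 8*(4 + M) = 32 + 8*M)
k(R, m) = -2 + 7*m (k(R, m) = -2 + (1 + 6)*m = -2 + 7*m)
J(S, h) = 239 + h
271558/(-47665) + J(350, k(-19, g(2, 5)))/(-96422) = 271558/(-47665) + (239 + (-2 + 7*(32 + 8*2)))/(-96422) = 271558*(-1/47665) + (239 + (-2 + 7*(32 + 16)))*(-1/96422) = -271558/47665 + (239 + (-2 + 7*48))*(-1/96422) = -271558/47665 + (239 + (-2 + 336))*(-1/96422) = -271558/47665 + (239 + 334)*(-1/96422) = -271558/47665 + 573*(-1/96422) = -271558/47665 - 573/96422 = -26211477521/4595954630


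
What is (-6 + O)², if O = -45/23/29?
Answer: 16378209/444889 ≈ 36.814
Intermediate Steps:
O = -45/667 (O = -45*1/23*(1/29) = -45/23*1/29 = -45/667 ≈ -0.067466)
(-6 + O)² = (-6 - 45/667)² = (-4047/667)² = 16378209/444889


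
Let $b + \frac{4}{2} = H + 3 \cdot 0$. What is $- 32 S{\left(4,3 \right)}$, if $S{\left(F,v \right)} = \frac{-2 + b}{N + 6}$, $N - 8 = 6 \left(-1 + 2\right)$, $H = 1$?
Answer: $\frac{24}{5} \approx 4.8$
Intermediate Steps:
$N = 14$ ($N = 8 + 6 \left(-1 + 2\right) = 8 + 6 \cdot 1 = 8 + 6 = 14$)
$b = -1$ ($b = -2 + \left(1 + 3 \cdot 0\right) = -2 + \left(1 + 0\right) = -2 + 1 = -1$)
$S{\left(F,v \right)} = - \frac{3}{20}$ ($S{\left(F,v \right)} = \frac{-2 - 1}{14 + 6} = - \frac{3}{20}$)
$- 32 S{\left(4,3 \right)} = \left(-32\right) \left(- \frac{3}{20}\right) = \frac{24}{5}$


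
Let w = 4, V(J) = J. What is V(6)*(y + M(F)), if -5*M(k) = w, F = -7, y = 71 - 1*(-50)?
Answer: 3606/5 ≈ 721.20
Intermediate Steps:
y = 121 (y = 71 + 50 = 121)
M(k) = -⅘ (M(k) = -⅕*4 = -⅘)
V(6)*(y + M(F)) = 6*(121 - ⅘) = 6*(601/5) = 3606/5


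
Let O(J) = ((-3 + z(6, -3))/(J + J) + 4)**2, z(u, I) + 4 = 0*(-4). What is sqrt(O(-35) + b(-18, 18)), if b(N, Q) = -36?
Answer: I*sqrt(1919)/10 ≈ 4.3806*I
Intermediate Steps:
z(u, I) = -4 (z(u, I) = -4 + 0*(-4) = -4 + 0 = -4)
O(J) = (4 - 7/(2*J))**2 (O(J) = ((-3 - 4)/(J + J) + 4)**2 = (-7*1/(2*J) + 4)**2 = (-7/(2*J) + 4)**2 = (4 - 7/(2*J))**2)
sqrt(O(-35) + b(-18, 18)) = sqrt((1/4)*(-7 + 8*(-35))**2/(-35)**2 - 36) = sqrt((1/4)*(1/1225)*(-7 - 280)**2 - 36) = sqrt((1/4)*(1/1225)*(-287)**2 - 36) = sqrt((1/4)*(1/1225)*82369 - 36) = sqrt(1681/100 - 36) = sqrt(-1919/100) = I*sqrt(1919)/10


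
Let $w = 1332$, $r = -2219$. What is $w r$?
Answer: $-2955708$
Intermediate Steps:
$w r = 1332 \left(-2219\right) = -2955708$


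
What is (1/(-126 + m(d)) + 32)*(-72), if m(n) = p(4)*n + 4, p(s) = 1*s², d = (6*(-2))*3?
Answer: -804060/349 ≈ -2303.9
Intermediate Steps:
d = -36 (d = -12*3 = -36)
p(s) = s²
m(n) = 4 + 16*n (m(n) = 4²*n + 4 = 16*n + 4 = 4 + 16*n)
(1/(-126 + m(d)) + 32)*(-72) = (1/(-126 + (4 + 16*(-36))) + 32)*(-72) = (1/(-126 + (4 - 576)) + 32)*(-72) = (1/(-126 - 572) + 32)*(-72) = (1/(-698) + 32)*(-72) = (-1/698 + 32)*(-72) = (22335/698)*(-72) = -804060/349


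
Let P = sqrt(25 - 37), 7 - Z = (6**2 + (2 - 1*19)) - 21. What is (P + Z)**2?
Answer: 69 + 36*I*sqrt(3) ≈ 69.0 + 62.354*I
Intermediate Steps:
Z = 9 (Z = 7 - ((6**2 + (2 - 1*19)) - 21) = 7 - ((36 + (2 - 19)) - 21) = 7 - ((36 - 17) - 21) = 7 - (19 - 21) = 7 - 1*(-2) = 7 + 2 = 9)
P = 2*I*sqrt(3) (P = sqrt(-12) = 2*I*sqrt(3) ≈ 3.4641*I)
(P + Z)**2 = (2*I*sqrt(3) + 9)**2 = (9 + 2*I*sqrt(3))**2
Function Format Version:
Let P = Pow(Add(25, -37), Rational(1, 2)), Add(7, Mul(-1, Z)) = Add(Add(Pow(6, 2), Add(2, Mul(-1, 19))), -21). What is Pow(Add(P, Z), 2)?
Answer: Add(69, Mul(36, I, Pow(3, Rational(1, 2)))) ≈ Add(69.000, Mul(62.354, I))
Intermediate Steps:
Z = 9 (Z = Add(7, Mul(-1, Add(Add(Pow(6, 2), Add(2, Mul(-1, 19))), -21))) = Add(7, Mul(-1, Add(Add(36, Add(2, -19)), -21))) = Add(7, Mul(-1, Add(Add(36, -17), -21))) = Add(7, Mul(-1, Add(19, -21))) = Add(7, Mul(-1, -2)) = Add(7, 2) = 9)
P = Mul(2, I, Pow(3, Rational(1, 2))) (P = Pow(-12, Rational(1, 2)) = Mul(2, I, Pow(3, Rational(1, 2))) ≈ Mul(3.4641, I))
Pow(Add(P, Z), 2) = Pow(Add(Mul(2, I, Pow(3, Rational(1, 2))), 9), 2) = Pow(Add(9, Mul(2, I, Pow(3, Rational(1, 2)))), 2)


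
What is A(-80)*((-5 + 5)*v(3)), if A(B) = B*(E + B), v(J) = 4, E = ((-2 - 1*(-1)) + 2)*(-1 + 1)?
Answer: 0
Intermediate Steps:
E = 0 (E = ((-2 + 1) + 2)*0 = (-1 + 2)*0 = 1*0 = 0)
A(B) = B² (A(B) = B*(0 + B) = B*B = B²)
A(-80)*((-5 + 5)*v(3)) = (-80)²*((-5 + 5)*4) = 6400*(0*4) = 6400*0 = 0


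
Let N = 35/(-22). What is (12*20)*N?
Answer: -4200/11 ≈ -381.82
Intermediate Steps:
N = -35/22 (N = 35*(-1/22) = -35/22 ≈ -1.5909)
(12*20)*N = (12*20)*(-35/22) = 240*(-35/22) = -4200/11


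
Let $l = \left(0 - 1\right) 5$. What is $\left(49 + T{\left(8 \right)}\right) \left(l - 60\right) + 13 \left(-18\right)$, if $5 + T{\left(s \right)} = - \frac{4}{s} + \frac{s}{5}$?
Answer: $- \frac{6331}{2} \approx -3165.5$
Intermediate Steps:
$l = -5$ ($l = \left(-1\right) 5 = -5$)
$T{\left(s \right)} = -5 - \frac{4}{s} + \frac{s}{5}$ ($T{\left(s \right)} = -5 + \left(- \frac{4}{s} + \frac{s}{5}\right) = -5 - \frac{4}{s} + \frac{s}{5}$)
$\left(49 + T{\left(8 \right)}\right) \left(l - 60\right) + 13 \left(-18\right) = \left(49 - \left(\frac{17}{5} + \frac{1}{2}\right)\right) \left(-5 - 60\right) + 13 \left(-18\right) = \left(49 - \frac{39}{10}\right) \left(-65\right) - 234 = \frac{451}{10} \left(-65\right) - 234 = - \frac{5863}{2} - 234 = - \frac{6331}{2}$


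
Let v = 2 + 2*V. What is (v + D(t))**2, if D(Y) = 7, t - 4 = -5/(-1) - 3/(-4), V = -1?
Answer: 49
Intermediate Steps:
v = 0 (v = 2 + 2*(-1) = 2 - 2 = 0)
t = 39/4 (t = 4 + (-5/(-1) - 3/(-4)) = 4 + (-5*(-1) - 3*(-1/4)) = 4 + (5 + 3/4) = 4 + 23/4 = 39/4 ≈ 9.7500)
(v + D(t))**2 = (0 + 7)**2 = 7**2 = 49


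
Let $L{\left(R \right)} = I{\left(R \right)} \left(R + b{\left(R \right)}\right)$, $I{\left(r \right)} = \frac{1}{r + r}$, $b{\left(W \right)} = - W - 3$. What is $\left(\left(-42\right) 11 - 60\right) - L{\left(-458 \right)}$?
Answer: $- \frac{478155}{916} \approx -522.0$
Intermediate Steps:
$b{\left(W \right)} = -3 - W$
$I{\left(r \right)} = \frac{1}{2 r}$
$L{\left(R \right)} = - \frac{3}{2 R}$ ($L{\left(R \right)} = \frac{1}{2 R} \left(R - \left(3 + R\right)\right) = \frac{1}{2 R} \left(-3\right) = - \frac{3}{2 R}$)
$\left(\left(-42\right) 11 - 60\right) - L{\left(-458 \right)} = \left(\left(-42\right) 11 - 60\right) - - \frac{3}{2 \left(-458\right)} = \left(-462 - 60\right) - \left(- \frac{3}{2}\right) \left(- \frac{1}{458}\right) = -522 - \frac{3}{916} = - \frac{478155}{916}$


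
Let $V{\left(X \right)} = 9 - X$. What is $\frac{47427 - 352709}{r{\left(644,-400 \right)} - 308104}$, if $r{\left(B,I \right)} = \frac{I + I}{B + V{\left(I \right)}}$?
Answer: $\frac{160730973}{162217156} \approx 0.99084$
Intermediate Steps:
$r{\left(B,I \right)} = \frac{2 I}{9 + B - I}$ ($r{\left(B,I \right)} = \frac{I + I}{B - \left(-9 + I\right)} = \frac{2 I}{9 + B - I}$)
$\frac{47427 - 352709}{r{\left(644,-400 \right)} - 308104} = \frac{47427 - 352709}{2 \left(-400\right) \frac{1}{9 + 644 - -400} - 308104} = - \frac{305282}{2 \left(-400\right) \frac{1}{9 + 644 + 400} - 308104} = - \frac{305282}{2 \left(-400\right) \frac{1}{1053} - 308104} = - \frac{305282}{- \frac{800}{1053} - 308104} = - \frac{305282}{- \frac{324434312}{1053}} = \left(-305282\right) \left(- \frac{1053}{324434312}\right) = \frac{160730973}{162217156}$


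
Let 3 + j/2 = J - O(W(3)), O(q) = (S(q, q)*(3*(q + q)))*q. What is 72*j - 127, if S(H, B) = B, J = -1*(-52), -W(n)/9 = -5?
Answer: -78725071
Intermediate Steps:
W(n) = 45 (W(n) = -9*(-5) = 45)
J = 52
O(q) = 6*q³ (O(q) = (q*(3*(q + q)))*q = (q*(3*(2*q)))*q = (q*(6*q))*q = (6*q²)*q = 6*q³)
j = -1093402 (j = -6 + 2*(52 - 6*45³) = -6 + 2*(52 - 6*91125) = -6 + 2*(52 - 1*546750) = -6 + 2*(52 - 546750) = -6 + 2*(-546698) = -6 - 1093396 = -1093402)
72*j - 127 = 72*(-1093402) - 127 = -78724944 - 127 = -78725071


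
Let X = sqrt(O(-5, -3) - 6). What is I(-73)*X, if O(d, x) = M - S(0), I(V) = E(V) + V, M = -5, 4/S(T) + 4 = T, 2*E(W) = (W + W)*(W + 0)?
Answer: 5256*I*sqrt(10) ≈ 16621.0*I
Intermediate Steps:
E(W) = W**2 (E(W) = ((W + W)*(W + 0))/2 = ((2*W)*W)/2 = (2*W**2)/2 = W**2)
S(T) = 4/(-4 + T)
I(V) = V + V**2 (I(V) = V**2 + V = V + V**2)
O(d, x) = -4 (O(d, x) = -5 - 4/(-4 + 0) = -5 - 4/(-4) = -5 - 4*(-1)/4 = -5 - 1*(-1) = -5 + 1 = -4)
X = I*sqrt(10) (X = sqrt(-4 - 6) = sqrt(-10) = I*sqrt(10) ≈ 3.1623*I)
I(-73)*X = (-73*(1 - 73))*(I*sqrt(10)) = (-73*(-72))*(I*sqrt(10)) = 5256*(I*sqrt(10)) = 5256*I*sqrt(10)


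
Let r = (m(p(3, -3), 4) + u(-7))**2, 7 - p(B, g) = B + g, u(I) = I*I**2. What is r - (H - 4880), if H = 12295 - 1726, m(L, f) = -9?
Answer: 118215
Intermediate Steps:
u(I) = I**3
p(B, g) = 7 - B - g (p(B, g) = 7 - (B + g) = 7 + (-B - g) = 7 - B - g)
H = 10569
r = 123904 (r = (-9 + (-7)**3)**2 = (-9 - 343)**2 = (-352)**2 = 123904)
r - (H - 4880) = 123904 - (10569 - 4880) = 123904 - 1*5689 = 123904 - 5689 = 118215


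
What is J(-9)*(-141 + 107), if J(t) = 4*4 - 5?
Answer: -374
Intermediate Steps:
J(t) = 11 (J(t) = 16 - 5 = 11)
J(-9)*(-141 + 107) = 11*(-141 + 107) = 11*(-34) = -374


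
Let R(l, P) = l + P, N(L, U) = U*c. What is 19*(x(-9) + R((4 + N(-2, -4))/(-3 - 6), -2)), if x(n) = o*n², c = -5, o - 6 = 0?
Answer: 27436/3 ≈ 9145.3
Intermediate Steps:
o = 6 (o = 6 + 0 = 6)
N(L, U) = -5*U (N(L, U) = U*(-5) = -5*U)
x(n) = 6*n²
R(l, P) = P + l
19*(x(-9) + R((4 + N(-2, -4))/(-3 - 6), -2)) = 19*(6*(-9)² + (-2 + (4 - 5*(-4))/(-3 - 6))) = 19*(6*81 + (-2 + (4 + 20)/(-9))) = 19*(486 + (-2 + 24*(-⅑))) = 19*(486 + (-2 - 8/3)) = 19*(486 - 14/3) = 19*(1444/3) = 27436/3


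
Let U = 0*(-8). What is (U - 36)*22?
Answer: -792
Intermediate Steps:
U = 0
(U - 36)*22 = (0 - 36)*22 = -36*22 = -792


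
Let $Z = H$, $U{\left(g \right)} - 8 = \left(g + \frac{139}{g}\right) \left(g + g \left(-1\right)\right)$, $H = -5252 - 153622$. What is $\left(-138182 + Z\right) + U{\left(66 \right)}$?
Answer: $-297048$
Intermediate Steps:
$H = -158874$
$U{\left(g \right)} = 8$ ($U{\left(g \right)} = 8 + \left(g + \frac{139}{g}\right) \left(g + g \left(-1\right)\right) = 8 + \left(g + \frac{139}{g}\right) \left(g - g\right) = 8 + \left(g + \frac{139}{g}\right) 0 = 8 + 0 = 8$)
$Z = -158874$
$\left(-138182 + Z\right) + U{\left(66 \right)} = \left(-138182 - 158874\right) + 8 = -297056 + 8 = -297048$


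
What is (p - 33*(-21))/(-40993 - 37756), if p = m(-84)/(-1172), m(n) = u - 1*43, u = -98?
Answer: -812337/92293828 ≈ -0.0088016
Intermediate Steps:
m(n) = -141 (m(n) = -98 - 1*43 = -98 - 43 = -141)
p = 141/1172 (p = -141/(-1172) = -141*(-1/1172) = 141/1172 ≈ 0.12031)
(p - 33*(-21))/(-40993 - 37756) = (141/1172 - 33*(-21))/(-40993 - 37756) = (141/1172 + 693)/(-78749) = (812337/1172)*(-1/78749) = -812337/92293828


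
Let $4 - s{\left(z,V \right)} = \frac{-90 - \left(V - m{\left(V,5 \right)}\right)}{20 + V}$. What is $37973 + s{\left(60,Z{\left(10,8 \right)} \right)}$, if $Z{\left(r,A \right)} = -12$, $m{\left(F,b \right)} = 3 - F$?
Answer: $\frac{303879}{8} \approx 37985.0$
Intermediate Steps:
$s{\left(z,V \right)} = 4 - \frac{-87 - 2 V}{20 + V}$ ($s{\left(z,V \right)} = 4 - \frac{-90 - \left(-3 + 2 V\right)}{20 + V} = 4 - \frac{-87 - 2 V}{20 + V}$)
$37973 + s{\left(60,Z{\left(10,8 \right)} \right)} = 37973 + \frac{167 + 6 \left(-12\right)}{20 - 12} = 37973 + \frac{167 - 72}{8} = 37973 + \frac{1}{8} \cdot 95 = 37973 + \frac{95}{8} = \frac{303879}{8}$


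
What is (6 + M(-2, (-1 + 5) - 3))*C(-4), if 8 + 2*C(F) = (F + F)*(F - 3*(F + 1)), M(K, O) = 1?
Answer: -168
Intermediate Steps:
C(F) = -4 + F*(-3 - 2*F) (C(F) = -4 + ((F + F)*(F - 3*(F + 1)))/2 = -4 + ((2*F)*(F - 3*(1 + F)))/2 = -4 + ((2*F)*(F + (-3 - 3*F)))/2 = -4 + ((2*F)*(-3 - 2*F))/2 = -4 + (2*F*(-3 - 2*F))/2 = -4 + F*(-3 - 2*F))
(6 + M(-2, (-1 + 5) - 3))*C(-4) = (6 + 1)*(-4 - 3*(-4) - 2*(-4)²) = 7*(-4 + 12 - 2*16) = 7*(-4 + 12 - 32) = 7*(-24) = -168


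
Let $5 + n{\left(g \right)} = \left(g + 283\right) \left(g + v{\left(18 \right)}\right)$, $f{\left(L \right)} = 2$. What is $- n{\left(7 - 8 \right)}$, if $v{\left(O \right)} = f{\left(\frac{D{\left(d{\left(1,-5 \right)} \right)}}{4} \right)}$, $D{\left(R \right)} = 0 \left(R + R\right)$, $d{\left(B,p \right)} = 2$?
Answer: $-277$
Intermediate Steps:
$D{\left(R \right)} = 0$ ($D{\left(R \right)} = 0 \cdot 2 R = 0$)
$v{\left(O \right)} = 2$
$n{\left(g \right)} = -5 + \left(2 + g\right) \left(283 + g\right)$ ($n{\left(g \right)} = -5 + \left(g + 283\right) \left(g + 2\right) = -5 + \left(283 + g\right) \left(2 + g\right) = -5 + \left(2 + g\right) \left(283 + g\right)$)
$- n{\left(7 - 8 \right)} = - (561 + \left(7 - 8\right)^{2} + 285 \left(7 - 8\right)) = - (561 + \left(-1\right)^{2} + 285 \left(-1\right)) = - (561 + 1 - 285) = \left(-1\right) 277 = -277$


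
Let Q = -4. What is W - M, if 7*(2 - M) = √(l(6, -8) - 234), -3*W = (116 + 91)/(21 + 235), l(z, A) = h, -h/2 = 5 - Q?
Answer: -581/256 + 6*I*√7/7 ≈ -2.2695 + 2.2678*I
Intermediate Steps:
h = -18 (h = -2*(5 - 1*(-4)) = -2*(5 + 4) = -2*9 = -18)
l(z, A) = -18
W = -69/256 (W = -(116 + 91)/(3*(21 + 235)) = -69/256 ≈ -0.26953)
M = 2 - 6*I*√7/7 (M = 2 - √(-18 - 234)/7 = 2 - 6*I*√7/7 ≈ 2.0 - 2.2678*I)
W - M = -69/256 - (2 - 6*I*√7/7) = -69/256 + (-2 + 6*I*√7/7) = -581/256 + 6*I*√7/7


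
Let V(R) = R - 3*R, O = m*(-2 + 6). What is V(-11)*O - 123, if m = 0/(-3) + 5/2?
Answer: 97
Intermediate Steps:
m = 5/2 (m = 0*(-⅓) + 5*(½) = 0 + 5/2 = 5/2 ≈ 2.5000)
O = 10 (O = 5*(-2 + 6)/2 = (5/2)*4 = 10)
V(R) = -2*R
V(-11)*O - 123 = -2*(-11)*10 - 123 = 22*10 - 123 = 220 - 123 = 97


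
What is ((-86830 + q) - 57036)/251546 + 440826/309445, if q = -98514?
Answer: 17942368948/38919825985 ≈ 0.46101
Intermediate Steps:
((-86830 + q) - 57036)/251546 + 440826/309445 = ((-86830 - 98514) - 57036)/251546 + 440826/309445 = (-185344 - 57036)*(1/251546) + 440826*(1/309445) = -242380*1/251546 + 440826/309445 = -121190/125773 + 440826/309445 = 17942368948/38919825985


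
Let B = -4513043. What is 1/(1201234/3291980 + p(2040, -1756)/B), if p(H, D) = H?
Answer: 7428423647570/2707252527931 ≈ 2.7439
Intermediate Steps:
1/(1201234/3291980 + p(2040, -1756)/B) = 1/(1201234/3291980 + 2040/(-4513043)) = 1/(1201234*(1/3291980) + 2040*(-1/4513043)) = 1/(600617/1645990 - 2040/4513043) = 1/(2707252527931/7428423647570) = 7428423647570/2707252527931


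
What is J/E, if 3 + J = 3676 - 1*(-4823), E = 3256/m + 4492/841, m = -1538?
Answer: 343413099/130325 ≈ 2635.1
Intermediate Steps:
E = 2085200/646729 (E = 3256/(-1538) + 4492/841 = 3256*(-1/1538) + 4492*(1/841) = -1628/769 + 4492/841 = 2085200/646729 ≈ 3.2242)
J = 8496 (J = -3 + (3676 - 1*(-4823)) = -3 + (3676 + 4823) = -3 + 8499 = 8496)
J/E = 8496/(2085200/646729) = 8496*(646729/2085200) = 343413099/130325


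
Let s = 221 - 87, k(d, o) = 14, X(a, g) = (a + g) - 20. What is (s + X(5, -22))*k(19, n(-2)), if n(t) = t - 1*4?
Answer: 1358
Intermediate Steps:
n(t) = -4 + t (n(t) = t - 4 = -4 + t)
X(a, g) = -20 + a + g
s = 134
(s + X(5, -22))*k(19, n(-2)) = (134 + (-20 + 5 - 22))*14 = (134 - 37)*14 = 97*14 = 1358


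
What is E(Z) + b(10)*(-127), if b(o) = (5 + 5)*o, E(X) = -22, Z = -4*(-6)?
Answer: -12722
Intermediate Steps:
Z = 24
b(o) = 10*o
E(Z) + b(10)*(-127) = -22 + (10*10)*(-127) = -22 + 100*(-127) = -22 - 12700 = -12722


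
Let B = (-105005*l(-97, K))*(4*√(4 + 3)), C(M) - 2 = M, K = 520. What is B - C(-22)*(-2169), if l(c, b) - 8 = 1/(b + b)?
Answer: -43380 - 174749321*√7/52 ≈ -8.9346e+6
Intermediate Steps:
C(M) = 2 + M
l(c, b) = 8 + 1/(2*b) (l(c, b) = 8 + 1/(b + b) = 8 + 1/(2*b))
B = -174749321*√7/52 (B = (-105005/(1/(8 + (½)/520)))*(4*√(4 + 3)) = (-105005/(1/(8 + (½)*(1/520))))*(4*√7) = (-105005/(1/(8 + 1/1040)))*(4*√7) = (-105005/(1/(8321/1040)))*(4*√7) = (-105005/1040/8321)*(4*√7) = (-105005*8321/1040)*(4*√7) = -174749321*√7/52 ≈ -8.8912e+6)
B - C(-22)*(-2169) = -174749321*√7/52 - (2 - 22)*(-2169) = -174749321*√7/52 - (-20)*(-2169) = -174749321*√7/52 - 1*43380 = -174749321*√7/52 - 43380 = -43380 - 174749321*√7/52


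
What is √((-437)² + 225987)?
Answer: 2*√104239 ≈ 645.72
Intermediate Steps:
√((-437)² + 225987) = √(190969 + 225987) = √416956 = 2*√104239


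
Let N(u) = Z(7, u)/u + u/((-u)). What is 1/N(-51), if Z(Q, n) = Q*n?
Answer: ⅙ ≈ 0.16667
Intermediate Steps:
N(u) = 6 (N(u) = (7*u)/u + u/((-u)) = 7 + u*(-1/u) = 7 - 1 = 6)
1/N(-51) = 1/6 = ⅙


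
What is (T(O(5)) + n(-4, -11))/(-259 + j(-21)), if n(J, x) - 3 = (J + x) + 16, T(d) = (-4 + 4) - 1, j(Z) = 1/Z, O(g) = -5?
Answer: -63/5440 ≈ -0.011581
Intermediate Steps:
T(d) = -1 (T(d) = 0 - 1 = -1)
n(J, x) = 19 + J + x (n(J, x) = 3 + ((J + x) + 16) = 3 + (16 + J + x) = 19 + J + x)
(T(O(5)) + n(-4, -11))/(-259 + j(-21)) = (-1 + (19 - 4 - 11))/(-259 + 1/(-21)) = (-1 + 4)/(-259 - 1/21) = 3/(-5440/21) = 3*(-21/5440) = -63/5440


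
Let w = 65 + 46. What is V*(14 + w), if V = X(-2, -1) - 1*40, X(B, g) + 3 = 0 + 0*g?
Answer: -5375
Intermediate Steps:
X(B, g) = -3 (X(B, g) = -3 + (0 + 0*g) = -3 + (0 + 0) = -3 + 0 = -3)
V = -43 (V = -3 - 1*40 = -3 - 40 = -43)
w = 111
V*(14 + w) = -43*(14 + 111) = -43*125 = -5375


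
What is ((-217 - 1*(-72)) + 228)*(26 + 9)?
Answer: 2905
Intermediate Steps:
((-217 - 1*(-72)) + 228)*(26 + 9) = ((-217 + 72) + 228)*35 = (-145 + 228)*35 = 83*35 = 2905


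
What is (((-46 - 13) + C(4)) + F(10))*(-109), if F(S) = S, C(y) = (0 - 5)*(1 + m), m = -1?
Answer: 5341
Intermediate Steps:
C(y) = 0 (C(y) = (0 - 5)*(1 - 1) = -5*0 = 0)
(((-46 - 13) + C(4)) + F(10))*(-109) = (((-46 - 13) + 0) + 10)*(-109) = ((-59 + 0) + 10)*(-109) = (-59 + 10)*(-109) = -49*(-109) = 5341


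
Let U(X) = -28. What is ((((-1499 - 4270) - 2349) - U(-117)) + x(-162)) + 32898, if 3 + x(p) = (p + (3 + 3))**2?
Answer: 49141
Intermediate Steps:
x(p) = -3 + (6 + p)**2 (x(p) = -3 + (p + (3 + 3))**2 = -3 + (p + 6)**2 = -3 + (6 + p)**2)
((((-1499 - 4270) - 2349) - U(-117)) + x(-162)) + 32898 = ((((-1499 - 4270) - 2349) - 1*(-28)) + (-3 + (6 - 162)**2)) + 32898 = (((-5769 - 2349) + 28) + (-3 + (-156)**2)) + 32898 = ((-8118 + 28) + (-3 + 24336)) + 32898 = (-8090 + 24333) + 32898 = 16243 + 32898 = 49141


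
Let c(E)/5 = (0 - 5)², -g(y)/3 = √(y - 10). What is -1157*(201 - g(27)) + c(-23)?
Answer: -232432 - 3471*√17 ≈ -2.4674e+5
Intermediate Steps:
g(y) = -3*√(-10 + y) (g(y) = -3*√(y - 10) = -3*√(-10 + y))
c(E) = 125 (c(E) = 5*(0 - 5)² = 5*(-5)² = 5*25 = 125)
-1157*(201 - g(27)) + c(-23) = -1157*(201 - (-3)*√(-10 + 27)) + 125 = -1157*(201 - (-3)*√17) + 125 = -1157*(201 + 3*√17) + 125 = (-232557 - 3471*√17) + 125 = -232432 - 3471*√17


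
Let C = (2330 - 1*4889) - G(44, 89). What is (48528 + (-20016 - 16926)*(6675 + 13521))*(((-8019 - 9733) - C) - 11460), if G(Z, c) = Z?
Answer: 19851168255336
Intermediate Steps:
C = -2603 (C = (2330 - 1*4889) - 1*44 = (2330 - 4889) - 44 = -2559 - 44 = -2603)
(48528 + (-20016 - 16926)*(6675 + 13521))*(((-8019 - 9733) - C) - 11460) = (48528 + (-20016 - 16926)*(6675 + 13521))*(((-8019 - 9733) - 1*(-2603)) - 11460) = (48528 - 36942*20196)*((-17752 + 2603) - 11460) = (48528 - 746080632)*(-15149 - 11460) = -746032104*(-26609) = 19851168255336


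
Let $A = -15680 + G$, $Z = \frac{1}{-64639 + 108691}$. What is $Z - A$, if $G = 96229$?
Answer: $- \frac{3548344547}{44052} \approx -80549.0$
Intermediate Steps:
$Z = \frac{1}{44052} \approx 2.27 \cdot 10^{-5}$
$A = 80549$ ($A = -15680 + 96229 = 80549$)
$Z - A = \frac{1}{44052} - 80549 = - \frac{3548344547}{44052}$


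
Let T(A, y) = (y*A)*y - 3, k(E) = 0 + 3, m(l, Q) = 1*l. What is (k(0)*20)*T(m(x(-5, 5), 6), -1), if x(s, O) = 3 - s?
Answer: 300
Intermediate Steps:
m(l, Q) = l
k(E) = 3
T(A, y) = -3 + A*y² (T(A, y) = (A*y)*y - 3 = A*y² - 3 = -3 + A*y²)
(k(0)*20)*T(m(x(-5, 5), 6), -1) = (3*20)*(-3 + (3 - 1*(-5))*(-1)²) = 60*(-3 + (3 + 5)*1) = 60*(-3 + 8*1) = 60*(-3 + 8) = 60*5 = 300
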